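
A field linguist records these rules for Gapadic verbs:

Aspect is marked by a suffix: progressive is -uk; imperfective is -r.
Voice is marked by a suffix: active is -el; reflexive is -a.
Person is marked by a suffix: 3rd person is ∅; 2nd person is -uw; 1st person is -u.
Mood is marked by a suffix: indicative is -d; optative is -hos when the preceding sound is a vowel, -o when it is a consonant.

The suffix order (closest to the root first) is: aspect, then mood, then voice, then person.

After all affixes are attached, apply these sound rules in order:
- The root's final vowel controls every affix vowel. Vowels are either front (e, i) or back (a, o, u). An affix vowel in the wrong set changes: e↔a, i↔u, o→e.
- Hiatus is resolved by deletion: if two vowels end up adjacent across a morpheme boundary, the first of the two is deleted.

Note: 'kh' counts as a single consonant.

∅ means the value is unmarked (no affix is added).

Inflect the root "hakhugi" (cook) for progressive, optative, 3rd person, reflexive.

Attach aspect progressive -uk → hakhugiuk.
Attach mood optative -o (after consonant 'k') → hakhugiuko.
Attach voice reflexive -a → hakhugiukoa.
person = 3rd person: zero marking, form stays hakhugiukoa.
Apply vowel harmony: hakhugiukoa → hakhugiikee.
Apply vowel deletion: hakhugiikee → hakhugike.

hakhugike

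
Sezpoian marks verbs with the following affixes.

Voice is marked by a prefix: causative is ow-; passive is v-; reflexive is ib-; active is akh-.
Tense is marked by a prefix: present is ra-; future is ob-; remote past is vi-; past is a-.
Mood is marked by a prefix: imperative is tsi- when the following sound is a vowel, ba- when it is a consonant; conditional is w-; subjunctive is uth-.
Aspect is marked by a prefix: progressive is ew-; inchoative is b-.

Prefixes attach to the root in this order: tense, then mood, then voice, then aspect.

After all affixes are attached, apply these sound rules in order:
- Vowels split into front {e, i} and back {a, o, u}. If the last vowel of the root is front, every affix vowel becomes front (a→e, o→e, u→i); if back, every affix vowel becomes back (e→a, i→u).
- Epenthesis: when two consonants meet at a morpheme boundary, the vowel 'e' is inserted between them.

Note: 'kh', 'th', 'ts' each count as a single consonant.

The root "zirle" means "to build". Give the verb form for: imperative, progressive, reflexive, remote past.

Attach tense remote past vi- → vizirle.
Attach mood imperative ba- (before consonant 'v') → bavizirle.
Attach voice reflexive ib- → ibbavizirle.
Attach aspect progressive ew- → ewibbavizirle.
Apply vowel harmony: ewibbavizirle → ewibbevizirle.
Apply epenthesis: ewibbevizirle → ewibebevizirle.

ewibebevizirle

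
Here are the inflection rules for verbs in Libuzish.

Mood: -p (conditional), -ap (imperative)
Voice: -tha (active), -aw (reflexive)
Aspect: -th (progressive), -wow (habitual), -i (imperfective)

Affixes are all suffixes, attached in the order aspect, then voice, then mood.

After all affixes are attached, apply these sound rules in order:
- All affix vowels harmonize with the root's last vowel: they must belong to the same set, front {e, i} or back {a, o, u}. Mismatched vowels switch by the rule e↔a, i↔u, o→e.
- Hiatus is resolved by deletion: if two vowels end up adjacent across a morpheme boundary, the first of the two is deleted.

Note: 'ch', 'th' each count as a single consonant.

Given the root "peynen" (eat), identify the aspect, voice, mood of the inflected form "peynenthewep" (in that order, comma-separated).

progressive, reflexive, imperative

Segment: peynen-th-aw-ap.
aspect: -th → progressive.
voice: -aw → reflexive.
mood: -ap → imperative.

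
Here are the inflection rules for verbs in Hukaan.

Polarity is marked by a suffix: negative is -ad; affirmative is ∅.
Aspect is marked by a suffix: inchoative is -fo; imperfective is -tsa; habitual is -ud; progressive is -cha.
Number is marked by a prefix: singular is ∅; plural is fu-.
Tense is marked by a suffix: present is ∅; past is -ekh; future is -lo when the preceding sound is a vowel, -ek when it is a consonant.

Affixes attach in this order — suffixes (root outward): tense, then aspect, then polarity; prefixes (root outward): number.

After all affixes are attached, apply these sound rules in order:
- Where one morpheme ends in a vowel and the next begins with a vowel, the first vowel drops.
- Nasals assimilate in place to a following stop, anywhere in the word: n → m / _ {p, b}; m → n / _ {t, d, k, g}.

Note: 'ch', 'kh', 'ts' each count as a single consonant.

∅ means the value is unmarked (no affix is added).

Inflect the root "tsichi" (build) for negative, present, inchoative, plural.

futsichifad

Attach number plural fu- → futsichi.
tense = present: zero marking, form stays futsichi.
Attach aspect inchoative -fo → futsichifo.
Attach polarity negative -ad → futsichifoad.
Apply vowel deletion: futsichifoad → futsichifad.
Nasal assimilation: no change.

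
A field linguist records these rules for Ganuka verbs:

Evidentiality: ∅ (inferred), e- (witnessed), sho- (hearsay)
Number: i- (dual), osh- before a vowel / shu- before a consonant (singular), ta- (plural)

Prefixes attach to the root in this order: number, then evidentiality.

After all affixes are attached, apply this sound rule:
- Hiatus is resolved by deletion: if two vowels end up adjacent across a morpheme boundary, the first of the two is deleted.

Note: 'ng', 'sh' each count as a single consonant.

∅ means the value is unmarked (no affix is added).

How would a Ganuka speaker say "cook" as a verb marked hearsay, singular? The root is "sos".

Attach number singular shu- (before consonant 's') → shusos.
Attach evidentiality hearsay sho- → shoshusos.
Vowel deletion: no change.

shoshusos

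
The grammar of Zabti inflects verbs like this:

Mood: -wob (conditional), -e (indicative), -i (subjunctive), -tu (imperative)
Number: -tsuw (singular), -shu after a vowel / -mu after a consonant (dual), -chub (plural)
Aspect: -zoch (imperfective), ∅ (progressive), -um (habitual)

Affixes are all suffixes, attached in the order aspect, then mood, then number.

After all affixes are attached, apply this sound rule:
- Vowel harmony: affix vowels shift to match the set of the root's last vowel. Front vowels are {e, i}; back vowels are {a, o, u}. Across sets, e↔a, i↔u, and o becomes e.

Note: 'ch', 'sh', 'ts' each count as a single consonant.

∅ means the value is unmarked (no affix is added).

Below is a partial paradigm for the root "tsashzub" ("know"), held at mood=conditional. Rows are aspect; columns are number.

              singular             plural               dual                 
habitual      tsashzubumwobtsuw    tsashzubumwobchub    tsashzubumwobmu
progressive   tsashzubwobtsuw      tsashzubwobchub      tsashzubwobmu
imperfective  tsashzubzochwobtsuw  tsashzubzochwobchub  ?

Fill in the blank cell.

Attach aspect imperfective -zoch → tsashzubzoch.
Attach mood conditional -wob → tsashzubzochwob.
Attach number dual -mu (after consonant 'b') → tsashzubzochwobmu.
Vowel harmony: no change.

tsashzubzochwobmu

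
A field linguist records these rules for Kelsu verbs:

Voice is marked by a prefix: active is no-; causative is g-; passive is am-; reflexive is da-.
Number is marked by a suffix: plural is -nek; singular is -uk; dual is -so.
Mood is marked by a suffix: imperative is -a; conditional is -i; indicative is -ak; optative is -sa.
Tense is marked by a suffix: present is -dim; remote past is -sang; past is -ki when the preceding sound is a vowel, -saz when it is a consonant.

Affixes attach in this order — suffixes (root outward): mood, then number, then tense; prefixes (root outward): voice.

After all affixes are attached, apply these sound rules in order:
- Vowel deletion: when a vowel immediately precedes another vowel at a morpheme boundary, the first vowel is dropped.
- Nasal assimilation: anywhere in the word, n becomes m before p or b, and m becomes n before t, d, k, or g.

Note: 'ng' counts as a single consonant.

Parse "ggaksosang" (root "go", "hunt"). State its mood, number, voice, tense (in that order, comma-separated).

Segment: g-go-ak-so-sang.
mood: -ak → indicative.
number: -so → dual.
voice: g- → causative.
tense: -sang → remote past.

indicative, dual, causative, remote past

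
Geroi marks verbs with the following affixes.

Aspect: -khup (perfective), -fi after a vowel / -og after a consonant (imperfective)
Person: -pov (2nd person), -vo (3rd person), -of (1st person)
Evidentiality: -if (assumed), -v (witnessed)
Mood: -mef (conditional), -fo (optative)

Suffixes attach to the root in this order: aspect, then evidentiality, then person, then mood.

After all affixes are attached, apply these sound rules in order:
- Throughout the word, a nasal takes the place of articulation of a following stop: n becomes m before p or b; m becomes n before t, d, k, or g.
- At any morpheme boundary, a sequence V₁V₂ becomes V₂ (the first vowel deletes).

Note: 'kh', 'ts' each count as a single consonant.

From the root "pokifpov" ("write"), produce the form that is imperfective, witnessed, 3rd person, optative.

pokifpovogvvofo

Attach aspect imperfective -og (after consonant 'v') → pokifpovog.
Attach evidentiality witnessed -v → pokifpovogv.
Attach person 3rd person -vo → pokifpovogvvo.
Attach mood optative -fo → pokifpovogvvofo.
Nasal assimilation: no change.
Vowel deletion: no change.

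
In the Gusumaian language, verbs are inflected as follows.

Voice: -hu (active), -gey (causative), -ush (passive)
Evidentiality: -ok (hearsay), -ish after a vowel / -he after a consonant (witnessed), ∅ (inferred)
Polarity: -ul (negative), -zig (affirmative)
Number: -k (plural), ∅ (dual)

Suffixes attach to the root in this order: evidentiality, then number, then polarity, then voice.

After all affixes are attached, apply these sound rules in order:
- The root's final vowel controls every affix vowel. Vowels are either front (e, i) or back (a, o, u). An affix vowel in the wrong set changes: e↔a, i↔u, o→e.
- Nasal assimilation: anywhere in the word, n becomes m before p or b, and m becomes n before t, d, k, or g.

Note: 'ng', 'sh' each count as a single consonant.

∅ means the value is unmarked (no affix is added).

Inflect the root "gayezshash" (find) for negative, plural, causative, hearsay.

gayezshashokkulgay

Attach evidentiality hearsay -ok → gayezshashok.
Attach number plural -k → gayezshashokk.
Attach polarity negative -ul → gayezshashokkul.
Attach voice causative -gey → gayezshashokkulgey.
Apply vowel harmony: gayezshashokkulgey → gayezshashokkulgay.
Nasal assimilation: no change.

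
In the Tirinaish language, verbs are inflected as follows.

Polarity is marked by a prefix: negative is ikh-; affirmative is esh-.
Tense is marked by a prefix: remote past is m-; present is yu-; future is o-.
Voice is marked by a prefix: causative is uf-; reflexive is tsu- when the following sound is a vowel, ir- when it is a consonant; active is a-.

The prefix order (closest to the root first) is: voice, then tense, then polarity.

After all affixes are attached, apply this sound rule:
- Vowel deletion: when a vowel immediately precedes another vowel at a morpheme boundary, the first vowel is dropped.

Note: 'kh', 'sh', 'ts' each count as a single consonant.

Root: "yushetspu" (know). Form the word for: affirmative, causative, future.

eshufyushetspu

Attach voice causative uf- → ufyushetspu.
Attach tense future o- → oufyushetspu.
Attach polarity affirmative esh- → eshoufyushetspu.
Apply vowel deletion: eshoufyushetspu → eshufyushetspu.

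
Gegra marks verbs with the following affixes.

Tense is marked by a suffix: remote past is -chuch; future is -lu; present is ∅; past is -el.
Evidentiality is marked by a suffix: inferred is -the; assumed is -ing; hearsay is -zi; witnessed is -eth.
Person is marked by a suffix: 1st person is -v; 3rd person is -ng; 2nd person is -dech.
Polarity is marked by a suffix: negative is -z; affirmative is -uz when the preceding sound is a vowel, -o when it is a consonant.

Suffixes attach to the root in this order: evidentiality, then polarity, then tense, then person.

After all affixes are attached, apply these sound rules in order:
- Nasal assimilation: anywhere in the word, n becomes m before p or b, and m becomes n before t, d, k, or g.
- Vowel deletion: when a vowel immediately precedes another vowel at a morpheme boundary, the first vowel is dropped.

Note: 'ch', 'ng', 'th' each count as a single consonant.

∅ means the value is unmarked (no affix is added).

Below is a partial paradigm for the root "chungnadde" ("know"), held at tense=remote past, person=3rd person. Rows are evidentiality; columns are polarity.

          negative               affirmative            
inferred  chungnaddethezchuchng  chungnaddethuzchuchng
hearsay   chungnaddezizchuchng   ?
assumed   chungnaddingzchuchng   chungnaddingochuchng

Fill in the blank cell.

Attach evidentiality hearsay -zi → chungnaddezi.
Attach polarity affirmative -uz (after vowel 'i') → chungnaddeziuz.
Attach tense remote past -chuch → chungnaddeziuzchuch.
Attach person 3rd person -ng → chungnaddeziuzchuchng.
Nasal assimilation: no change.
Apply vowel deletion: chungnaddeziuzchuchng → chungnaddezuzchuchng.

chungnaddezuzchuchng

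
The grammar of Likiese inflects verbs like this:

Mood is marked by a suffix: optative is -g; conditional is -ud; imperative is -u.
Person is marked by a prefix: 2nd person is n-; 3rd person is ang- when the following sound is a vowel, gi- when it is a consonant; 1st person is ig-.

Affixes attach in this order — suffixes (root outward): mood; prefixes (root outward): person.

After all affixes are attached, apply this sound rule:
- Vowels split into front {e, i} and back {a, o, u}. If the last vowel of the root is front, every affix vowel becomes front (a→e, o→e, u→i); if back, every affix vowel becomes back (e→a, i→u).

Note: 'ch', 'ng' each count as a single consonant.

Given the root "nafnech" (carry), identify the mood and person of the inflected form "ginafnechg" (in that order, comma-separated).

Segment: gi-nafnech-g.
mood: -g → optative.
person: ang/gi- → 3rd person.

optative, 3rd person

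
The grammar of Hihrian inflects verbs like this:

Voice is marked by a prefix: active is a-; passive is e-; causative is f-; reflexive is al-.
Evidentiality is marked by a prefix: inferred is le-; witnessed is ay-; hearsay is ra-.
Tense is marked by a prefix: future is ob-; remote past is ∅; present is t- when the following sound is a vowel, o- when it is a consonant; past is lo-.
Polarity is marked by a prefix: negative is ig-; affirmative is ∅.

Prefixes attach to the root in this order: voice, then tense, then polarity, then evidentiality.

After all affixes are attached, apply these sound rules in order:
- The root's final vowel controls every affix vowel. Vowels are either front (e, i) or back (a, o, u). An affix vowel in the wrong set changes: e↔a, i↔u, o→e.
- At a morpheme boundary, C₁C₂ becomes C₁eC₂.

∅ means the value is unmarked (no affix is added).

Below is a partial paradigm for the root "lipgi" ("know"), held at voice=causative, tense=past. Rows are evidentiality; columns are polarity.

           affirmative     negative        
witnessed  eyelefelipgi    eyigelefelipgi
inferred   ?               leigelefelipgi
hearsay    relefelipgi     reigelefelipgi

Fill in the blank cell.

Attach voice causative f- → flipgi.
Attach tense past lo- → loflipgi.
polarity = affirmative: zero marking, form stays loflipgi.
Attach evidentiality inferred le- → leloflipgi.
Apply vowel harmony: leloflipgi → leleflipgi.
Apply epenthesis: leleflipgi → lelefelipgi.

lelefelipgi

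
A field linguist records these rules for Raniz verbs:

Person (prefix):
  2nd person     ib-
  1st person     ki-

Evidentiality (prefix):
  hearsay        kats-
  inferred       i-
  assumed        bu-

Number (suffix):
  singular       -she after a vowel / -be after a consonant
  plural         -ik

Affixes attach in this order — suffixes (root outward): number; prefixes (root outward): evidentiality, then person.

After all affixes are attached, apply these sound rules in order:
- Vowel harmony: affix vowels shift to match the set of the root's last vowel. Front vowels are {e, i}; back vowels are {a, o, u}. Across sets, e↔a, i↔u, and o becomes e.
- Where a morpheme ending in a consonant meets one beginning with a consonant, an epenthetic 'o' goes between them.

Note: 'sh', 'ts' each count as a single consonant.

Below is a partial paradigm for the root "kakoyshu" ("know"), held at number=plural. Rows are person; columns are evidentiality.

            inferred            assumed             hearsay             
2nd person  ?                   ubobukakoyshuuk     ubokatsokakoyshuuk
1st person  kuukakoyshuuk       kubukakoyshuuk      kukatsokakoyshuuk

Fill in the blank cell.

Attach evidentiality inferred i- → ikakoyshu.
Attach person 2nd person ib- → ibikakoyshu.
Attach number plural -ik → ibikakoyshuik.
Apply vowel harmony: ibikakoyshuik → ubukakoyshuuk.
Epenthesis: no change.

ubukakoyshuuk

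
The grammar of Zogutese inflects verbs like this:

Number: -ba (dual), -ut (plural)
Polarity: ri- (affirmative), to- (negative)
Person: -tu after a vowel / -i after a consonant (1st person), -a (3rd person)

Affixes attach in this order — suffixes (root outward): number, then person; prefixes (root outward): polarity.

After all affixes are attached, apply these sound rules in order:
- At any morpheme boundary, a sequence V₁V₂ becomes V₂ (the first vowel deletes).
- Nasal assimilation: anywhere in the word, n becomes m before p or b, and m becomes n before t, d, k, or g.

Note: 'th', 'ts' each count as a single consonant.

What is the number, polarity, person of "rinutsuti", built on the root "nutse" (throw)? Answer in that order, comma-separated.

Segment: ri-nutse-ut-i.
number: -ut → plural.
polarity: ri- → affirmative.
person: -tu/i → 1st person.

plural, affirmative, 1st person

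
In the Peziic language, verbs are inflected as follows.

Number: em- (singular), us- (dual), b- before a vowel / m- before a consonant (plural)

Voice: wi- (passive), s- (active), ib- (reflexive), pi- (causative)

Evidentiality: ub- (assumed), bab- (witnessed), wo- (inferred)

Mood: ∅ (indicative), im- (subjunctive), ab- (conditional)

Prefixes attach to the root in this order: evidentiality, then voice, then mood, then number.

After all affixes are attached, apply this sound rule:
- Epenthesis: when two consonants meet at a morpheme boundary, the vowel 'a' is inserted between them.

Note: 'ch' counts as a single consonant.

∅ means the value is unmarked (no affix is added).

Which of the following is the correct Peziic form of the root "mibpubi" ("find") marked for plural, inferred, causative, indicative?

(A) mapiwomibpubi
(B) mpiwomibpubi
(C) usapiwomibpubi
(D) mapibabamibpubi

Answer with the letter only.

A

Attach evidentiality inferred wo- → womibpubi.
Attach voice causative pi- → piwomibpubi.
mood = indicative: zero marking, form stays piwomibpubi.
Attach number plural m- (before consonant 'p') → mpiwomibpubi.
Apply epenthesis: mpiwomibpubi → mapiwomibpubi.
So the correct form is mapiwomibpubi, option (A).
(C) usapiwomibpubi is wrong: it uses dual instead of plural for number.
(B) mpiwomibpubi is wrong: it fails to apply the sound rule(s).
(D) mapibabamibpubi is wrong: it uses witnessed instead of inferred for evidentiality.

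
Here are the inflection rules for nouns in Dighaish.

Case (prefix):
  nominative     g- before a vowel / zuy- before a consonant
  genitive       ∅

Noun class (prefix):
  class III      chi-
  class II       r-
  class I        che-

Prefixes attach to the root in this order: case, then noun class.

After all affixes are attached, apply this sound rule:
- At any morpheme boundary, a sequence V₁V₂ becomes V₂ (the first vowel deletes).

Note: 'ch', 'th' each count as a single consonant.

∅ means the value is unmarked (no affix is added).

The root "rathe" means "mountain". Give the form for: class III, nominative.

chizuyrathe

Attach case nominative zuy- (before consonant 'r') → zuyrathe.
Attach noun class class III chi- → chizuyrathe.
Vowel deletion: no change.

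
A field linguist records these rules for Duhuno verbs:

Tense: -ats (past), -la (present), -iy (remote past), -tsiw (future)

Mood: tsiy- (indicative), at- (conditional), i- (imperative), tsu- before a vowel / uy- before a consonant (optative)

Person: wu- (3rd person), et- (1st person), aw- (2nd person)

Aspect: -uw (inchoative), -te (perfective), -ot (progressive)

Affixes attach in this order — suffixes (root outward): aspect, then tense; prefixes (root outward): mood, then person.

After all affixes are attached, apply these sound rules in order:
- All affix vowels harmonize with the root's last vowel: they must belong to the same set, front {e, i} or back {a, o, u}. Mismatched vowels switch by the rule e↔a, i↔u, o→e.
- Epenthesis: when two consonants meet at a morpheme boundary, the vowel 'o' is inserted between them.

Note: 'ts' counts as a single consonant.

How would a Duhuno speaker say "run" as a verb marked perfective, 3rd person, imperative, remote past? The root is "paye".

wiipayeteiy

Attach aspect perfective -te → payete.
Attach mood imperative i- → ipayete.
Attach person 3rd person wu- → wuipayete.
Attach tense remote past -iy → wuipayeteiy.
Apply vowel harmony: wuipayeteiy → wiipayeteiy.
Epenthesis: no change.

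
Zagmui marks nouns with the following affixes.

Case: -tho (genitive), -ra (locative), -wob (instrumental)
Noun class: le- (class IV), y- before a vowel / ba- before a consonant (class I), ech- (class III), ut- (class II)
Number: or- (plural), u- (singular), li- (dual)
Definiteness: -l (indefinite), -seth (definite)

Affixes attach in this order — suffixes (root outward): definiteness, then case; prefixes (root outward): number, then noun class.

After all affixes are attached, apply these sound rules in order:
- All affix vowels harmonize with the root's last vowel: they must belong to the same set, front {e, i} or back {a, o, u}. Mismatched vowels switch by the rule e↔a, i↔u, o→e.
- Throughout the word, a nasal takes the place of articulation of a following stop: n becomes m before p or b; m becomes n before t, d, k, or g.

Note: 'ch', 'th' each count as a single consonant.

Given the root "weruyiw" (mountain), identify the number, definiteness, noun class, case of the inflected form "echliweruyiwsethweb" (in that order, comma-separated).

dual, definite, class III, instrumental

Segment: ech-li-weruyiw-seth-wob.
number: li- → dual.
definiteness: -seth → definite.
noun class: ech- → class III.
case: -wob → instrumental.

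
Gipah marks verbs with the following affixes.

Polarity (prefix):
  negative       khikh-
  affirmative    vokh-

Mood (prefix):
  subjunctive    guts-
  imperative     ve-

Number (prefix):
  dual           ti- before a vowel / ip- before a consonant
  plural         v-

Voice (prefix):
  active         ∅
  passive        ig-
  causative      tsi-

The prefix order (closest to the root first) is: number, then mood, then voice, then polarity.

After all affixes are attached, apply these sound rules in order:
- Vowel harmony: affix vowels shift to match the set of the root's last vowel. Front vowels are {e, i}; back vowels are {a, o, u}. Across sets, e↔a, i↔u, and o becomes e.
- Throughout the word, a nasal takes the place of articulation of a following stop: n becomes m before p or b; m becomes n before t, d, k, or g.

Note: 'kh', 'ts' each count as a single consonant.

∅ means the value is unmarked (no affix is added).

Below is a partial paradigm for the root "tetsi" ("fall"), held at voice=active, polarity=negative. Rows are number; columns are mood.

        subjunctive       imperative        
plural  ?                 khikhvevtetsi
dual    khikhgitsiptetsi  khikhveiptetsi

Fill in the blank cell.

khikhgitsvtetsi

Attach number plural v- → vtetsi.
Attach mood subjunctive guts- → gutsvtetsi.
voice = active: zero marking, form stays gutsvtetsi.
Attach polarity negative khikh- → khikhgutsvtetsi.
Apply vowel harmony: khikhgutsvtetsi → khikhgitsvtetsi.
Nasal assimilation: no change.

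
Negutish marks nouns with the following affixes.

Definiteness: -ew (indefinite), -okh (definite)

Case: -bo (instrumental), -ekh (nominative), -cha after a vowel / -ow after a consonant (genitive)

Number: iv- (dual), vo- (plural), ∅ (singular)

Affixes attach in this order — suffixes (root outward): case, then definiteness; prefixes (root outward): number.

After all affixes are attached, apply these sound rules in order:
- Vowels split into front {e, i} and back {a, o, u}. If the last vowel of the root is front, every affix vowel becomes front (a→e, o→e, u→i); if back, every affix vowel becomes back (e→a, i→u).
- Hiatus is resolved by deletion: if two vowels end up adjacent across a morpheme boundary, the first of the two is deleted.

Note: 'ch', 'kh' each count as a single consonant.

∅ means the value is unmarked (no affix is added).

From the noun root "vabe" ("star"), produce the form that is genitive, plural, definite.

vevabechekh

Attach case genitive -cha (after vowel 'e') → vabecha.
Attach number plural vo- → vovabecha.
Attach definiteness definite -okh → vovabechaokh.
Apply vowel harmony: vovabechaokh → vevabecheekh.
Apply vowel deletion: vevabecheekh → vevabechekh.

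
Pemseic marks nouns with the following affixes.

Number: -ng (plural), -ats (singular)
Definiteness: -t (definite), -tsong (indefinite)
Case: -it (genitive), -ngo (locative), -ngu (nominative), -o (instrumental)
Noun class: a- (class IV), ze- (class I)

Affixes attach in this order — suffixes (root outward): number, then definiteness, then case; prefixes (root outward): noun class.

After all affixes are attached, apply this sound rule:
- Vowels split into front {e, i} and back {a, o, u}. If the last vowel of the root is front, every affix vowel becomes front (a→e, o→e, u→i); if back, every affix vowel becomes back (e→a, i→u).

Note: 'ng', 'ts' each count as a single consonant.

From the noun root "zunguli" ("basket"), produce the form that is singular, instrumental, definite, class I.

zezungulietste

Attach number singular -ats → zunguliats.
Attach definiteness definite -t → zunguliatst.
Attach case instrumental -o → zunguliatsto.
Attach noun class class I ze- → zezunguliatsto.
Apply vowel harmony: zezunguliatsto → zezungulietste.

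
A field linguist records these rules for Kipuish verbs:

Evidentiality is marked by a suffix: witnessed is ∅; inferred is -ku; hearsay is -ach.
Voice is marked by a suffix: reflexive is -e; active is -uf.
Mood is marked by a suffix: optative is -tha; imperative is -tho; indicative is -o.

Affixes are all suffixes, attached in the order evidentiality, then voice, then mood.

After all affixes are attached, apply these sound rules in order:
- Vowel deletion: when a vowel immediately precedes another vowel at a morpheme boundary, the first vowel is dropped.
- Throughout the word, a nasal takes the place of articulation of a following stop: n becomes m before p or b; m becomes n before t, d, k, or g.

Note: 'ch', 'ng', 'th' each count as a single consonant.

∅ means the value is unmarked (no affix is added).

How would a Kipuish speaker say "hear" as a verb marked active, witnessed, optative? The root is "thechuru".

evidentiality = witnessed: zero marking, form stays thechuru.
Attach voice active -uf → thechuruuf.
Attach mood optative -tha → thechuruuftha.
Apply vowel deletion: thechuruuftha → thechuruftha.
Nasal assimilation: no change.

thechuruftha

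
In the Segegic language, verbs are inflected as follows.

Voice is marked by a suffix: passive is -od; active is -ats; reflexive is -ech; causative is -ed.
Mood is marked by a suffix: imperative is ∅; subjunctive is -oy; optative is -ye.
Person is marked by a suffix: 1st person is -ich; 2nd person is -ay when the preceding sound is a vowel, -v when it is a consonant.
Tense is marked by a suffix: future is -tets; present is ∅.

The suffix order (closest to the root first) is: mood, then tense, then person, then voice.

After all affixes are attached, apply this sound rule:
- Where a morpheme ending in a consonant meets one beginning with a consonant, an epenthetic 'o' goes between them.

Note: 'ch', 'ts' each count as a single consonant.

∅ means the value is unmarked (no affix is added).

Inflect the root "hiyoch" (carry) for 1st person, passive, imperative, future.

mood = imperative: zero marking, form stays hiyoch.
Attach tense future -tets → hiyochtets.
Attach person 1st person -ich → hiyochtetsich.
Attach voice passive -od → hiyochtetsichod.
Apply epenthesis: hiyochtetsichod → hiyochotetsichod.

hiyochotetsichod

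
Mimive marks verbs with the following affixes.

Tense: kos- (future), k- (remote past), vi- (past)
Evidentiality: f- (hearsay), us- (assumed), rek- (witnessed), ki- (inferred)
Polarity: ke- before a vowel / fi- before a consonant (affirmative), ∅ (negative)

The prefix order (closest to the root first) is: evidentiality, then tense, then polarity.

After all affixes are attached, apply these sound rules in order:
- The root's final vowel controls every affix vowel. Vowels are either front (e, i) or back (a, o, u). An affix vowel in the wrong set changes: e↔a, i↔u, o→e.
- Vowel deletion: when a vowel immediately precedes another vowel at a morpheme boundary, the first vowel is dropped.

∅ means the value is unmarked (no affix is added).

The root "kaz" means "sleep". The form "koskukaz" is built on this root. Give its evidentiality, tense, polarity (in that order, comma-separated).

inferred, future, negative

Segment: kos-ki-kaz.
evidentiality: ki- → inferred.
tense: kos- → future.
polarity: ∅ → negative.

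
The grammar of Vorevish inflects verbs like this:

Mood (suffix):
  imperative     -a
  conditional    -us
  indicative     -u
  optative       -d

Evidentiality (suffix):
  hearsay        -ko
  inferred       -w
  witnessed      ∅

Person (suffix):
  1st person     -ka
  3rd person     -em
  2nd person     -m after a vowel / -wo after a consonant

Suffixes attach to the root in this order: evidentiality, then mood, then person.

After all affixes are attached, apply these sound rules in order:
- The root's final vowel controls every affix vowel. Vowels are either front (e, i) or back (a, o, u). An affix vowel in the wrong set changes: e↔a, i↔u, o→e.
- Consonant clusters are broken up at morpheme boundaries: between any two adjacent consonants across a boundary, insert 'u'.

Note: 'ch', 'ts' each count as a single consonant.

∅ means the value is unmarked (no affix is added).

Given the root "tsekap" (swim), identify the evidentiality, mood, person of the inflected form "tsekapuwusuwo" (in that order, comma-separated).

inferred, conditional, 2nd person

Segment: tsekap-w-us-wo.
evidentiality: -w → inferred.
mood: -us → conditional.
person: -m/wo → 2nd person.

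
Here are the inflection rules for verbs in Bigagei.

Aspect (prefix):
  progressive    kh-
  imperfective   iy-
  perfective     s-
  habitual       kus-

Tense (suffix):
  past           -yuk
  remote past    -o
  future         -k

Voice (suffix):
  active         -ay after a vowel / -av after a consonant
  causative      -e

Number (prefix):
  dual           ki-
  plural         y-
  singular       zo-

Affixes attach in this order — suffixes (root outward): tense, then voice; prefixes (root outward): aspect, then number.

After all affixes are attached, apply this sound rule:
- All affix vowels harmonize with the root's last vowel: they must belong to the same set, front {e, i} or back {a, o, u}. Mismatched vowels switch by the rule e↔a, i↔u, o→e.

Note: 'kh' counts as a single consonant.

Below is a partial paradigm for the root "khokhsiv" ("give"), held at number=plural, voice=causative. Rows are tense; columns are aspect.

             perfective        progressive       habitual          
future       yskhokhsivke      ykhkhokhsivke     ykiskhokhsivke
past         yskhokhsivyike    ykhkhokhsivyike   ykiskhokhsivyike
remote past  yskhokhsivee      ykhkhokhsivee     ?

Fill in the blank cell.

ykiskhokhsivee

Attach tense remote past -o → khokhsivo.
Attach aspect habitual kus- → kuskhokhsivo.
Attach number plural y- → ykuskhokhsivo.
Attach voice causative -e → ykuskhokhsivoe.
Apply vowel harmony: ykuskhokhsivoe → ykiskhokhsivee.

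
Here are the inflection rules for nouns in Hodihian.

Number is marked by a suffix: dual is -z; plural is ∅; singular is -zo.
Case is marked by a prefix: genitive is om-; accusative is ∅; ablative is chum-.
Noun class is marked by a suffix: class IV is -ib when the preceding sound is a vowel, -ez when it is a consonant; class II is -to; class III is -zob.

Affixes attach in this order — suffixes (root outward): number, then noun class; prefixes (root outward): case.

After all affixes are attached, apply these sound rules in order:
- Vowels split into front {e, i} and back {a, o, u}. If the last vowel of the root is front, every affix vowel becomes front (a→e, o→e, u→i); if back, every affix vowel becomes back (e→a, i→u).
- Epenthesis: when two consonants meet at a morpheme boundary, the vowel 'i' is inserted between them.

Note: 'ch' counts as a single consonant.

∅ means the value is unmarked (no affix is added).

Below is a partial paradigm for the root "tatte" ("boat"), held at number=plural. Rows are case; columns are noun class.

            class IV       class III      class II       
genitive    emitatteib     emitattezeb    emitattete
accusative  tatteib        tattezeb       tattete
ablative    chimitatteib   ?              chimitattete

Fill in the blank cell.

chimitattezeb

number = plural: zero marking, form stays tatte.
Attach case ablative chum- → chumtatte.
Attach noun class class III -zob → chumtattezob.
Apply vowel harmony: chumtattezob → chimtattezeb.
Apply epenthesis: chimtattezeb → chimitattezeb.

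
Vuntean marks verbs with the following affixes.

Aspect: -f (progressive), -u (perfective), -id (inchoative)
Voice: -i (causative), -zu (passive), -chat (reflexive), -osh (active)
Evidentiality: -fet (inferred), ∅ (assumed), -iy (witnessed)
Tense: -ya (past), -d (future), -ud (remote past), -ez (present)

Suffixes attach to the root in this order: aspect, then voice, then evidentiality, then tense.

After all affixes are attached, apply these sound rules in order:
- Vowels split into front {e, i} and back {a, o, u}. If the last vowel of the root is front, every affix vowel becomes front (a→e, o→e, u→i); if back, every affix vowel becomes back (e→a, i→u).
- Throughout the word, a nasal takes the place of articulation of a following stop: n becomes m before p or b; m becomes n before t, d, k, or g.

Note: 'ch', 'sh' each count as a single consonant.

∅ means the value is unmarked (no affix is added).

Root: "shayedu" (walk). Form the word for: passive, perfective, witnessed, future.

shayeduuzuuyd

Attach aspect perfective -u → shayeduu.
Attach voice passive -zu → shayeduuzu.
Attach evidentiality witnessed -iy → shayeduuzuiy.
Attach tense future -d → shayeduuzuiyd.
Apply vowel harmony: shayeduuzuiyd → shayeduuzuuyd.
Nasal assimilation: no change.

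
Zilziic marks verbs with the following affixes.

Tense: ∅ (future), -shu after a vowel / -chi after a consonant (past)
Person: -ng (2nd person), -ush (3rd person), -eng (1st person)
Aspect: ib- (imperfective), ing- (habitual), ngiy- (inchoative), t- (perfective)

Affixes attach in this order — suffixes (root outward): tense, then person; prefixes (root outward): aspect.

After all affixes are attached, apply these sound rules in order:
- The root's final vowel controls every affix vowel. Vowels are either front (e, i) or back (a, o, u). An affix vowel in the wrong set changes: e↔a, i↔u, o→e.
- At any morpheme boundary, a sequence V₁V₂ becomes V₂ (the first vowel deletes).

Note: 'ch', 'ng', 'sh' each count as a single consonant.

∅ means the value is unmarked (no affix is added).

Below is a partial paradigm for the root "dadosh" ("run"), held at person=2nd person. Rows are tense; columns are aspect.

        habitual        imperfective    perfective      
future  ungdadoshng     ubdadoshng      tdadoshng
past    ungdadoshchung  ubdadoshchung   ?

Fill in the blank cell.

tdadoshchung

Attach tense past -chi (after consonant 'sh') → dadoshchi.
Attach person 2nd person -ng → dadoshching.
Attach aspect perfective t- → tdadoshching.
Apply vowel harmony: tdadoshching → tdadoshchung.
Vowel deletion: no change.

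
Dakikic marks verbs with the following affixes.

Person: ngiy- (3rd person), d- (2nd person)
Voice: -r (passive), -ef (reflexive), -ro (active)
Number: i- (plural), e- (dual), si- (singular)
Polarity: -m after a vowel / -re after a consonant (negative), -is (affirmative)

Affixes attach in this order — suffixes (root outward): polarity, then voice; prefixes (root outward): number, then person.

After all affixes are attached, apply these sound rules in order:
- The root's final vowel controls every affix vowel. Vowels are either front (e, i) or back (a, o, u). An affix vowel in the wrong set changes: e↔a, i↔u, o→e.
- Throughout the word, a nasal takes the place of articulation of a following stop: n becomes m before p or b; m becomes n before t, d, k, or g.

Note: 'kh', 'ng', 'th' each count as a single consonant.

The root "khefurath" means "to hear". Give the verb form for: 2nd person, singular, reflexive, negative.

dsukhefurathraaf

Attach number singular si- → sikhefurath.
Attach person 2nd person d- → dsikhefurath.
Attach polarity negative -re (after consonant 'th') → dsikhefurathre.
Attach voice reflexive -ef → dsikhefurathreef.
Apply vowel harmony: dsikhefurathreef → dsukhefurathraaf.
Nasal assimilation: no change.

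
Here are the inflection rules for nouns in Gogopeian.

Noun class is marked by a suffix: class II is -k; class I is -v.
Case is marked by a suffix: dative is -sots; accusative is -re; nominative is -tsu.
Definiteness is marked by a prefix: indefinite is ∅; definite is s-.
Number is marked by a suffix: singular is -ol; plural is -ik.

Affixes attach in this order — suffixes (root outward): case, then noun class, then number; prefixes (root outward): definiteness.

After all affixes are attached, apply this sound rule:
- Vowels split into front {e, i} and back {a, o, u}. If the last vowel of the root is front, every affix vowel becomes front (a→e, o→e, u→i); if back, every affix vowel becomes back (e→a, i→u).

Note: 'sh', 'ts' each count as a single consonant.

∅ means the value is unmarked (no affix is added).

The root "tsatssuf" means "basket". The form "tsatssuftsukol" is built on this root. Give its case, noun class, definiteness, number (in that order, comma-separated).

nominative, class II, indefinite, singular

Segment: tsatssuf-tsu-k-ol.
case: -tsu → nominative.
noun class: -k → class II.
definiteness: ∅ → indefinite.
number: -ol → singular.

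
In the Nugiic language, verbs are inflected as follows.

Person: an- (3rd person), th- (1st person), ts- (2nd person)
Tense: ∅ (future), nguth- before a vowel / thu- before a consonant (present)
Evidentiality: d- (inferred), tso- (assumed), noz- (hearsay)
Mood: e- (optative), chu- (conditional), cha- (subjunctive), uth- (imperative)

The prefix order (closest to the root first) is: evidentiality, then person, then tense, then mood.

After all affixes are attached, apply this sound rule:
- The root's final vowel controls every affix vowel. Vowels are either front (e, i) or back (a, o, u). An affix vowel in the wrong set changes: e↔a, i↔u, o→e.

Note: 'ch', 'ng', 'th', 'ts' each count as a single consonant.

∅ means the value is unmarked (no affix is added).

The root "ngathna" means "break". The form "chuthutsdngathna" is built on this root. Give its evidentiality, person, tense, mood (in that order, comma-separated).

inferred, 2nd person, present, conditional

Segment: chu-thu-ts-d-ngathna.
evidentiality: d- → inferred.
person: ts- → 2nd person.
tense: nguth/thu- → present.
mood: chu- → conditional.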